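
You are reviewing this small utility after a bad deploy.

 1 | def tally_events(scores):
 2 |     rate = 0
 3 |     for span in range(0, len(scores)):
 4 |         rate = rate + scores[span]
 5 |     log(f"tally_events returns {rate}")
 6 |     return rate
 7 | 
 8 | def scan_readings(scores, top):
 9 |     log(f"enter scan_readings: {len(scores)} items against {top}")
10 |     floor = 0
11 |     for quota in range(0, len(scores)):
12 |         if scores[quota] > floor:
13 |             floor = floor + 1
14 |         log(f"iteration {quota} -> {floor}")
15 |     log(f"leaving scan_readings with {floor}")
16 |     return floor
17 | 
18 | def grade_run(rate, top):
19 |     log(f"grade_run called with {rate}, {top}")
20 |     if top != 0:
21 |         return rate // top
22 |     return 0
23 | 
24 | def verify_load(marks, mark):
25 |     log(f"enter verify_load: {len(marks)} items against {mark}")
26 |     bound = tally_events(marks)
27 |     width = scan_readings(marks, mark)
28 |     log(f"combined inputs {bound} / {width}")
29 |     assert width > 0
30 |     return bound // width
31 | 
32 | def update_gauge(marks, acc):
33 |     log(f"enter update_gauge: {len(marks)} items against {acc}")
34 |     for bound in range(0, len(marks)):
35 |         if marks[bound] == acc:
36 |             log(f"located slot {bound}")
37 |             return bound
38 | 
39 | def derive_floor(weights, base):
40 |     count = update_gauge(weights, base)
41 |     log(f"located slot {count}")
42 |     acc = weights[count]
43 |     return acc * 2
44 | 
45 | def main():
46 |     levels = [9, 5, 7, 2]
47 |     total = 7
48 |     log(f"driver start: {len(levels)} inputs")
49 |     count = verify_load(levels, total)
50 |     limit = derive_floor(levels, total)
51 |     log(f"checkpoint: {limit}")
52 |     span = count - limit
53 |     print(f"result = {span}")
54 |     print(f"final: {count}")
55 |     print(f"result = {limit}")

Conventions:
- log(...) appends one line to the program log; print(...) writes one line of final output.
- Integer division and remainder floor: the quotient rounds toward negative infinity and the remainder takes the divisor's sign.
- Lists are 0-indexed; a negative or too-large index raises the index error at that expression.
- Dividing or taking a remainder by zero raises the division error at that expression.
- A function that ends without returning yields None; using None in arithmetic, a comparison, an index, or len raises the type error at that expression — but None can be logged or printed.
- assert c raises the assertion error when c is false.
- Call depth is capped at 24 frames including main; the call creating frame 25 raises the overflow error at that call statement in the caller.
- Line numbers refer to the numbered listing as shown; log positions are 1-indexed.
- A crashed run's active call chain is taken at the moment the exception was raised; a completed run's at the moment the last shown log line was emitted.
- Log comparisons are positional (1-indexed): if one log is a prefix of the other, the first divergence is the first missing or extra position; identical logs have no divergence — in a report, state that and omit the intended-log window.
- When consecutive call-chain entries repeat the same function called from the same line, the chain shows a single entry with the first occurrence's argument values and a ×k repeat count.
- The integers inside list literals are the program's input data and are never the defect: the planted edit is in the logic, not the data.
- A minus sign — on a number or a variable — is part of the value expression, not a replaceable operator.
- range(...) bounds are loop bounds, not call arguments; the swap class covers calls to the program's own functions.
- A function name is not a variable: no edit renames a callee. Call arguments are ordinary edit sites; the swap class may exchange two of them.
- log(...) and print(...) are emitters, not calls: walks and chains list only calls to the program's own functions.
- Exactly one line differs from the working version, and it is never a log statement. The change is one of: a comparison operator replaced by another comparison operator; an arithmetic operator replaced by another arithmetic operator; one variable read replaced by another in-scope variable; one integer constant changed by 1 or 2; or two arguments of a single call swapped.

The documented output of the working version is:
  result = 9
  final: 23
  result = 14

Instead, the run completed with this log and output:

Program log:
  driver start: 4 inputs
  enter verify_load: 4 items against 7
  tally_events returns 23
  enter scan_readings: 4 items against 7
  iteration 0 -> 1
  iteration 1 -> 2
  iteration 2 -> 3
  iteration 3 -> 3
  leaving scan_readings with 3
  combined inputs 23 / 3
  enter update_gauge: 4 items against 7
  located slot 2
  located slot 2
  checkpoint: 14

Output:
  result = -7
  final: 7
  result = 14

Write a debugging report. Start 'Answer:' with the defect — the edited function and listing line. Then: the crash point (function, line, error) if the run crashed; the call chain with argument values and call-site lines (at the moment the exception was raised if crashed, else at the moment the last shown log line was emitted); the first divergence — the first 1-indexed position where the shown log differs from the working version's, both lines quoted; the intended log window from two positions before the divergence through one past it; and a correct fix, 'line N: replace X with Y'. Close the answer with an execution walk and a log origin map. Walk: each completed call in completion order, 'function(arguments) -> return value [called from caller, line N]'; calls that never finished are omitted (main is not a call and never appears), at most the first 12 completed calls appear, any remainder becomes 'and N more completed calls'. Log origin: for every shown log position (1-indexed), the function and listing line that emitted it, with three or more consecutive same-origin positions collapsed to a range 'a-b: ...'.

Answer: the defect is in scan_readings at line 12.
Key fact: Position 6 is the first bad log line: 'iteration 1 -> 2' should read 'iteration 1 -> 1'.
Call chain: main.
First divergence: at position 6 the run shows 'iteration 1 -> 2' where the working version logs 'iteration 1 -> 1'.
Intended log window:
  4: enter scan_readings: 4 items against 7
  5: iteration 0 -> 1
  6: iteration 1 -> 1
  7: iteration 2 -> 1
Execution walk:
  tally_events([9, 5, 7, 2]) -> 23  [called from verify_load, line 26]
  scan_readings([9, 5, 7, 2], 7) -> 3  [called from verify_load, line 27]
  verify_load([9, 5, 7, 2], 7) -> 7  [called from main, line 49]
  update_gauge([9, 5, 7, 2], 7) -> 2  [called from derive_floor, line 40]
  derive_floor([9, 5, 7, 2], 7) -> 14  [called from main, line 50]
Log origin:
  1: from main, line 48
  2: from verify_load, line 25
  3: from tally_events, line 5
  4: from scan_readings, line 9
  5-8: from scan_readings, line 14
  9: from scan_readings, line 15
  10: from verify_load, line 28
  11: from update_gauge, line 33
  12: from update_gauge, line 36
  13: from derive_floor, line 41
  14: from main, line 51
A correct fix: line 12: replace `floor` with `top`.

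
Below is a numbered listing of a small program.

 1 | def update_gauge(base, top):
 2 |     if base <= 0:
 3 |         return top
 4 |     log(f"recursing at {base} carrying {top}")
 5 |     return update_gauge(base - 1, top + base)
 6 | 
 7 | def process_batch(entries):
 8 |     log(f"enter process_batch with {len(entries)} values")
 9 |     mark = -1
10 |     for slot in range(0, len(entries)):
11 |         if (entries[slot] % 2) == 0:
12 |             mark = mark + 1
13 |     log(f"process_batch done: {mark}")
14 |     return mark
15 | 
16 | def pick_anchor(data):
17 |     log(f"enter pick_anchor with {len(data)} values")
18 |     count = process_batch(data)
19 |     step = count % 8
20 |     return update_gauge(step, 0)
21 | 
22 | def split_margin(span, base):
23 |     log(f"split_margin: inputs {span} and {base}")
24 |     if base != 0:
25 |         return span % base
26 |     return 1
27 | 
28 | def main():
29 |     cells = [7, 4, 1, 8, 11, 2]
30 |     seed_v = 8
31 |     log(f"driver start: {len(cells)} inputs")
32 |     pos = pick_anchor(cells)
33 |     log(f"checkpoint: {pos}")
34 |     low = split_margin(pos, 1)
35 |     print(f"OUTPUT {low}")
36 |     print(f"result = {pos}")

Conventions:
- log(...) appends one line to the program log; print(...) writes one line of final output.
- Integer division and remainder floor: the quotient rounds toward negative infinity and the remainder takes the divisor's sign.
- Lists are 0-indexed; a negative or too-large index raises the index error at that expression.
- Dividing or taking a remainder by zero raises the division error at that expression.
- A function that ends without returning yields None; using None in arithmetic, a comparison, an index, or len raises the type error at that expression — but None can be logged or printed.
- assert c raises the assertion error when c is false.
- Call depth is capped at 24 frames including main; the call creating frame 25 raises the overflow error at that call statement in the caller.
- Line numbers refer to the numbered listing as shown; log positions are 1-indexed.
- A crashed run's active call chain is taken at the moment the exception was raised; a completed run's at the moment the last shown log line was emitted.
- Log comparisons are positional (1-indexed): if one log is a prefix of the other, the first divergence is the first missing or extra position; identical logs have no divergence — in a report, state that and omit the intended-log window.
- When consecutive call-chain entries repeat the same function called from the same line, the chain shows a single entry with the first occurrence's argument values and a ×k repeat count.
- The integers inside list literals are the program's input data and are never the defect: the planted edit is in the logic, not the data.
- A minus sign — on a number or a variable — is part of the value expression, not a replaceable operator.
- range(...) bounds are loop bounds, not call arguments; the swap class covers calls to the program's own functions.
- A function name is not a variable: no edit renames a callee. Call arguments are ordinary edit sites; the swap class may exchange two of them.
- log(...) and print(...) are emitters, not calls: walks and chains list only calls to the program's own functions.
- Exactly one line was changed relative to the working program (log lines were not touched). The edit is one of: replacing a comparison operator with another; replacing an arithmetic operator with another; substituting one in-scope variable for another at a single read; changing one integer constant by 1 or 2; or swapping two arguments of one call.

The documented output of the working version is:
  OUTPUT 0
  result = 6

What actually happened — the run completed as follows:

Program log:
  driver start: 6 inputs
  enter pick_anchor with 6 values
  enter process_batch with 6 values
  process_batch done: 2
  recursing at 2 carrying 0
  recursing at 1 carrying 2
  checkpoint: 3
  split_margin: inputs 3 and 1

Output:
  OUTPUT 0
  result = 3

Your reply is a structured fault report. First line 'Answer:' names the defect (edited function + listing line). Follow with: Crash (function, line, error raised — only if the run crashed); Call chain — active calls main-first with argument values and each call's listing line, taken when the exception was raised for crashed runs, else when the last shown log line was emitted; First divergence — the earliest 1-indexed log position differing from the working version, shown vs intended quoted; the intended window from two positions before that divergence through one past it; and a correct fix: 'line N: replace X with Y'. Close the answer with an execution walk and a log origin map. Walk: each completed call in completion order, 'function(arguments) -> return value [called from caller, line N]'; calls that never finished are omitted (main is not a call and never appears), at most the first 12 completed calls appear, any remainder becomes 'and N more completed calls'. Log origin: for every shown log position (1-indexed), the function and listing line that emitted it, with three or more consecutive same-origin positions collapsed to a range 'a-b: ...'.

Answer: the defect is in process_batch at line 9.
Core observation: The earliest visible damage is log position 4 — 'process_batch done: 2' rather than the intended 'process_batch done: 3'.
Call chain: main -> split_margin(3, 1) (called at line 34).
First divergence: position 4; shown 'process_batch done: 2' vs intended 'process_batch done: 3'.
Intended log window:
  2: enter pick_anchor with 6 values
  3: enter process_batch with 6 values
  4: process_batch done: 3
  5: recursing at 3 carrying 0
Execution walk:
  process_batch([7, 4, 1, 8, 11, 2]) -> 2  [called from pick_anchor, line 18]
  update_gauge(0, 3) -> 3  [called from update_gauge, line 5]
  update_gauge(1, 2) -> 3  [called from update_gauge, line 5]
  update_gauge(2, 0) -> 3  [called from pick_anchor, line 20]
  pick_anchor([7, 4, 1, 8, 11, 2]) -> 3  [called from main, line 32]
  split_margin(3, 1) -> 0  [called from main, line 34]
Log line origins:
  1: from main, line 31
  2: from pick_anchor, line 17
  3: from process_batch, line 8
  4: from process_batch, line 13
  5: from update_gauge, line 4
  6: from update_gauge, line 4
  7: from main, line 33
  8: from split_margin, line 23
A correct fix: line 9: replace `-1` with `0`.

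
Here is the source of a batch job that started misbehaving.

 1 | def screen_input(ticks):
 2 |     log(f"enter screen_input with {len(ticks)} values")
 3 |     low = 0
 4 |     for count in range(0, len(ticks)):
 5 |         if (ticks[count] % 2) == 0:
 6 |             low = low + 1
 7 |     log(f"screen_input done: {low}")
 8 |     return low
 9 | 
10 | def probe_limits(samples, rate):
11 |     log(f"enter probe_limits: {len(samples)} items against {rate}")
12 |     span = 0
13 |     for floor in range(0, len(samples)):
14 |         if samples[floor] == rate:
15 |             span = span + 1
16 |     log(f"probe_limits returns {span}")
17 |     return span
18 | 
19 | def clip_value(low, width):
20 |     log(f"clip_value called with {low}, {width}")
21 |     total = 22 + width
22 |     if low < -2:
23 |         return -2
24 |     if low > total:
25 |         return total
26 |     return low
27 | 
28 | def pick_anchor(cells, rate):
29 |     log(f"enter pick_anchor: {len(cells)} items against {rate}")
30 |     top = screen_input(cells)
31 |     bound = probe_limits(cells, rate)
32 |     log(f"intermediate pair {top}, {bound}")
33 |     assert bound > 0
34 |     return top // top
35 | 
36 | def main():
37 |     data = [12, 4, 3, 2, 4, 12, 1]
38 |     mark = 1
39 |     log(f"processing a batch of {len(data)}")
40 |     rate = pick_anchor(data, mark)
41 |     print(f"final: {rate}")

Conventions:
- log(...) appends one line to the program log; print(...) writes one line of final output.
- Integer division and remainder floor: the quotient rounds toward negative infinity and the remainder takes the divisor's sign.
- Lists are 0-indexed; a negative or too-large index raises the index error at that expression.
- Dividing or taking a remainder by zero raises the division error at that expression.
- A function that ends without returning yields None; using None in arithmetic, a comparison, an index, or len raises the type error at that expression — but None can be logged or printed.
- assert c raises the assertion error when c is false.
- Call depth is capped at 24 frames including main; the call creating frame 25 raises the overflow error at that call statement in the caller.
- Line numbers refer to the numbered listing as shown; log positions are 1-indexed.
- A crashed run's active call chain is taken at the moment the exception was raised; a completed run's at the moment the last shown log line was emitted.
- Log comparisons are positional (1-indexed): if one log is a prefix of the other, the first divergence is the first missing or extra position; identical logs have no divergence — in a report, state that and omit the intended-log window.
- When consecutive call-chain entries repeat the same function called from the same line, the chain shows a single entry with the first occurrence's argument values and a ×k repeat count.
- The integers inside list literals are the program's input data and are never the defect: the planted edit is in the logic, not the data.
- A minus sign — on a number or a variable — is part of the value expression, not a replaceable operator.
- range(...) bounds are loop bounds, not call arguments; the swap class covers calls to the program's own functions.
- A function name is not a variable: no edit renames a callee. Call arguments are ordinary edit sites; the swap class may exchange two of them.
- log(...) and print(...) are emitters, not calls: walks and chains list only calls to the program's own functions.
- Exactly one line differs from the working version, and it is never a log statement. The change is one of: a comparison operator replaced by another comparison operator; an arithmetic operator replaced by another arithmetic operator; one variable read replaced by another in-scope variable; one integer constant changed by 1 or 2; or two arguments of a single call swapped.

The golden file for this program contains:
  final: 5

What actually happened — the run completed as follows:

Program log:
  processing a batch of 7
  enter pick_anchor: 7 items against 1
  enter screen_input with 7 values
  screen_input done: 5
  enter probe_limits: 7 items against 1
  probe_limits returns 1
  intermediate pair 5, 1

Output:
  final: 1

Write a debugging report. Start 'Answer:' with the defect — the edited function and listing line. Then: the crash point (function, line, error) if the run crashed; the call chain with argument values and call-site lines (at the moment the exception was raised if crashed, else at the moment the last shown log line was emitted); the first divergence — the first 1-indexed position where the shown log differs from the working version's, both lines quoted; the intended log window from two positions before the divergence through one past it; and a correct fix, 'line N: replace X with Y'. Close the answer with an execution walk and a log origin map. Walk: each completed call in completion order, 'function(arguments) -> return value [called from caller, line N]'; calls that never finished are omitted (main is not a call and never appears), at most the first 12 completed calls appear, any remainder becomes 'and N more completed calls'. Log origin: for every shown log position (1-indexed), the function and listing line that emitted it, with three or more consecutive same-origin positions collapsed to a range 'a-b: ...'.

Answer: the defect is in pick_anchor at line 34.
The tell: The logs agree in full; only the final output differs.
Call chain: main -> pick_anchor([12, 4, 3, 2, 4, 12, 1], 1) (called at line 40).
First divergence: none — the logs agree in full.
Execution walk:
  screen_input([12, 4, 3, 2, 4, 12, 1]) -> 5  [called from pick_anchor, line 30]
  probe_limits([12, 4, 3, 2, 4, 12, 1], 1) -> 1  [called from pick_anchor, line 31]
  pick_anchor([12, 4, 3, 2, 4, 12, 1], 1) -> 1  [called from main, line 40]
Log origin:
  1: emitted by main (line 39)
  2: emitted by pick_anchor (line 29)
  3: emitted by screen_input (line 2)
  4: emitted by screen_input (line 7)
  5: emitted by probe_limits (line 11)
  6: emitted by probe_limits (line 16)
  7: emitted by pick_anchor (line 32)
A correct fix: line 34: replace `top // top` with `top // bound`.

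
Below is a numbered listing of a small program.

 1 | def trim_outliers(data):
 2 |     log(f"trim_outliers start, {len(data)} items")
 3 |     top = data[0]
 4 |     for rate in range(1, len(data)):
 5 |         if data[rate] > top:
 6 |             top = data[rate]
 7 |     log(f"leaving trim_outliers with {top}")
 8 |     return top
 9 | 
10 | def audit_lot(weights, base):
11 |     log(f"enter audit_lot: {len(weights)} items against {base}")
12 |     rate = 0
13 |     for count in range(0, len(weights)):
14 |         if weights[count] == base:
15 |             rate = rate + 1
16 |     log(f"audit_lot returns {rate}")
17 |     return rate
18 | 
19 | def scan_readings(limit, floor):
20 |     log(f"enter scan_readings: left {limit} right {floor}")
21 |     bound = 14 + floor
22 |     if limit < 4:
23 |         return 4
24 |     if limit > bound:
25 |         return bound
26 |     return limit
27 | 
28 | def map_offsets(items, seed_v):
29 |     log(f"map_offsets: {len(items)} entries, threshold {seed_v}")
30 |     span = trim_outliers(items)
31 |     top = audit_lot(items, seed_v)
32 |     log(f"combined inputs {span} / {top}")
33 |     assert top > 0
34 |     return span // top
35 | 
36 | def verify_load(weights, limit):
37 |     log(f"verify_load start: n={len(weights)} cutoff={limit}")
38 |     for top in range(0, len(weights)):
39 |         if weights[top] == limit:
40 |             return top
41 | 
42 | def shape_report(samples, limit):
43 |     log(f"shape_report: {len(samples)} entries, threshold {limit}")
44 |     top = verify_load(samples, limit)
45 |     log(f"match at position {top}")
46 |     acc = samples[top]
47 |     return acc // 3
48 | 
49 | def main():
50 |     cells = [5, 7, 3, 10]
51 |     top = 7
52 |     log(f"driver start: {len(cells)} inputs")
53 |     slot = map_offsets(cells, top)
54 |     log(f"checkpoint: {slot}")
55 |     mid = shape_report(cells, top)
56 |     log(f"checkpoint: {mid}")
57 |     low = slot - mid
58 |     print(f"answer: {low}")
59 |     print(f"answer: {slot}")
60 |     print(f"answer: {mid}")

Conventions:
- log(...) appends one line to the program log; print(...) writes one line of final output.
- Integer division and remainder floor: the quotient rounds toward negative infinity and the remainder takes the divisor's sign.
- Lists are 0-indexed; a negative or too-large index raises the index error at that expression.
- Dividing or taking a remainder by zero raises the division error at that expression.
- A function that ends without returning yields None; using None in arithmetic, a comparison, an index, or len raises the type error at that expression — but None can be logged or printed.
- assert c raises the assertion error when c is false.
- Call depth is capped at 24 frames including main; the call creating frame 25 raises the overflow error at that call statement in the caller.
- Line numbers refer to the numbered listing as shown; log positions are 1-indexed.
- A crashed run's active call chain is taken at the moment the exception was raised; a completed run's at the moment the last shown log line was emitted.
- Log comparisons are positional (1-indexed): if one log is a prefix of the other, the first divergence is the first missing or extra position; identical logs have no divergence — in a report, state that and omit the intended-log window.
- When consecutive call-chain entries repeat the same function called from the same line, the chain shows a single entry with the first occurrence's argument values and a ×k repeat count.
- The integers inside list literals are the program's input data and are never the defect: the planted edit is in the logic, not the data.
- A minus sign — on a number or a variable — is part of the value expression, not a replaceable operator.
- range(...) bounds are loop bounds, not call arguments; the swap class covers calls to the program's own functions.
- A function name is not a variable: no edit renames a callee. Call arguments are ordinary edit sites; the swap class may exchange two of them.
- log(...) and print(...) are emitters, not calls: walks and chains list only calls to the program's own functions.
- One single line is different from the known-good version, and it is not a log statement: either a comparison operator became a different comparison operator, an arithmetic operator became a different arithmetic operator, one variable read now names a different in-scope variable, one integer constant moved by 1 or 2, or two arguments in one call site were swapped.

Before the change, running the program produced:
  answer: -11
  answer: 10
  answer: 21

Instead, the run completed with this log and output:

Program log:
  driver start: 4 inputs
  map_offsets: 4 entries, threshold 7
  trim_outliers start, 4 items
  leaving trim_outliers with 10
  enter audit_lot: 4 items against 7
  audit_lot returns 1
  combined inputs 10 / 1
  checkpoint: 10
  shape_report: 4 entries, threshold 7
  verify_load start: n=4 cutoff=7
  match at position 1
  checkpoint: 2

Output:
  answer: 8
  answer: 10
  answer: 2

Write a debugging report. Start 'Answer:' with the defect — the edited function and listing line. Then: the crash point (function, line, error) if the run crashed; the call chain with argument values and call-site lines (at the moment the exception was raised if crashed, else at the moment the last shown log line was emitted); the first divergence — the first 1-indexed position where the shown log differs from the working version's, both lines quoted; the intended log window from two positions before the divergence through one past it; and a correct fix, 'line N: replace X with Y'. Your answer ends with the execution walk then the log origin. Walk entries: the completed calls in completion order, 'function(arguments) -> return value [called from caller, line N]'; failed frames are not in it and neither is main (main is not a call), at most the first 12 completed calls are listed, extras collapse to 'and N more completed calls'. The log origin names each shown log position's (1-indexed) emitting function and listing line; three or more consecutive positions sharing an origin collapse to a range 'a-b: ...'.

Answer: the defect is in shape_report at line 47.
Key fact: Position 12 is the first bad log line: 'checkpoint: 2' should read 'checkpoint: 21'.
Call chain: main.
First divergence: at position 12 the run shows 'checkpoint: 2' where the working version logs 'checkpoint: 21'.
Intended log window:
  10: verify_load start: n=4 cutoff=7
  11: match at position 1
  12: checkpoint: 21
Execution walk:
  trim_outliers([5, 7, 3, 10]) -> 10  [called from map_offsets, line 30]
  audit_lot([5, 7, 3, 10], 7) -> 1  [called from map_offsets, line 31]
  map_offsets([5, 7, 3, 10], 7) -> 10  [called from main, line 53]
  verify_load([5, 7, 3, 10], 7) -> 1  [called from shape_report, line 44]
  shape_report([5, 7, 3, 10], 7) -> 2  [called from main, line 55]
Log origin:
  1: from main, line 52
  2: from map_offsets, line 29
  3: from trim_outliers, line 2
  4: from trim_outliers, line 7
  5: from audit_lot, line 11
  6: from audit_lot, line 16
  7: from map_offsets, line 32
  8: from main, line 54
  9: from shape_report, line 43
  10: from verify_load, line 37
  11: from shape_report, line 45
  12: from main, line 56
A correct fix: line 47: replace `//` with `*`.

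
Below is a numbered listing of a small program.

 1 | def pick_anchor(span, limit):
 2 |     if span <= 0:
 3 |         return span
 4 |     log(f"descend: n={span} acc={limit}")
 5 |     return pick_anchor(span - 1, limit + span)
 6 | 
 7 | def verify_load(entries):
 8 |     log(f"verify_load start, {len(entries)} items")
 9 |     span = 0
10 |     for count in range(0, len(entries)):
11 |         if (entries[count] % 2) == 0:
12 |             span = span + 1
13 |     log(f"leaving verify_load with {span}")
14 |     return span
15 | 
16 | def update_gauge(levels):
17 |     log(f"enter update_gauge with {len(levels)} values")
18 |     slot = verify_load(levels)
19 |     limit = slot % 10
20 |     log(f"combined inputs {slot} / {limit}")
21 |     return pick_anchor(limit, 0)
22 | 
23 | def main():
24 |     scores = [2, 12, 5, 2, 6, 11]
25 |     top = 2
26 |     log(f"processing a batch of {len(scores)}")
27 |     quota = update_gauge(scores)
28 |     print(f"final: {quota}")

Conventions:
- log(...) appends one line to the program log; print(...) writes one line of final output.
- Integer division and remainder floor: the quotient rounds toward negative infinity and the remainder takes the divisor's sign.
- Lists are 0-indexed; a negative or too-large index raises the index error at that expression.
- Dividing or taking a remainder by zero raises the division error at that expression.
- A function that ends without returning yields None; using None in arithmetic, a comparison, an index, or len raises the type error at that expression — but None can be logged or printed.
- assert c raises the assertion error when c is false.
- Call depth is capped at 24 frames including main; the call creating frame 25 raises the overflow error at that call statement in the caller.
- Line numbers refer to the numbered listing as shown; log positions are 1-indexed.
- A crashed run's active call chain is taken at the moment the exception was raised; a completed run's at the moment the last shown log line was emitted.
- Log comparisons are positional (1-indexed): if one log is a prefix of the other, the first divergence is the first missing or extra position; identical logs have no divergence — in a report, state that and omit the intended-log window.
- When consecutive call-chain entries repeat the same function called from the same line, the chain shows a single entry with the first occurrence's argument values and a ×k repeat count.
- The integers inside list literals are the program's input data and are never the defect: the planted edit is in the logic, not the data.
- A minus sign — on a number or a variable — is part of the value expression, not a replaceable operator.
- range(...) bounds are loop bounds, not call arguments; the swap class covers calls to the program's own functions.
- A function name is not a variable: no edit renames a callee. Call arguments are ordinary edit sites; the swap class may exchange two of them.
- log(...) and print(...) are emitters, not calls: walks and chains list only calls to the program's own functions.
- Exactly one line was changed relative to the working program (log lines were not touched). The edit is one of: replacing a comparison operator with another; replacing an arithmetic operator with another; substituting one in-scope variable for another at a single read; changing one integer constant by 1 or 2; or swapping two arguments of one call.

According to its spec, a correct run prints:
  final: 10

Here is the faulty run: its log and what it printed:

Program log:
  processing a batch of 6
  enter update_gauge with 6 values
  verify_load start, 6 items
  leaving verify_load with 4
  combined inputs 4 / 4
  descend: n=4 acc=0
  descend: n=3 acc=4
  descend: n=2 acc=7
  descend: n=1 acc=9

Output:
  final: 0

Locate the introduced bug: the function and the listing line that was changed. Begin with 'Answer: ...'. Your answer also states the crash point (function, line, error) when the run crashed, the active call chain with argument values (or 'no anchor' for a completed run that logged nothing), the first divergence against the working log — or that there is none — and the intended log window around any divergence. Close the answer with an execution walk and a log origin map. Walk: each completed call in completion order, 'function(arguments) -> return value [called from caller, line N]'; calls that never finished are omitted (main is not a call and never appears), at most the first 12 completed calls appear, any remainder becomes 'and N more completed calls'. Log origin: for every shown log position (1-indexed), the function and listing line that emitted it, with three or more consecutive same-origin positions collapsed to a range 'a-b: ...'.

Answer: the defect is in pick_anchor at line 3.
Key fact: Nothing in the log betrays the bug — only the output does.
Call chain: main -> update_gauge([2, 12, 5, 2, 6, 11]) (called at line 27) -> pick_anchor(4, 0) (called at line 21) -> pick_anchor(3, 4) (called at line 5) ×3.
First divergence: none; the two logs match at every position.
Execution walk:
  verify_load([2, 12, 5, 2, 6, 11]) -> 4  [called from update_gauge, line 18]
  pick_anchor(0, 10) -> 0  [called from pick_anchor, line 5]
  pick_anchor(1, 9) -> 0  [called from pick_anchor, line 5]
  pick_anchor(2, 7) -> 0  [called from pick_anchor, line 5]
  pick_anchor(3, 4) -> 0  [called from pick_anchor, line 5]
  pick_anchor(4, 0) -> 0  [called from update_gauge, line 21]
  update_gauge([2, 12, 5, 2, 6, 11]) -> 0  [called from main, line 27]
Log origin:
  1 — main, line 26
  2 — update_gauge, line 17
  3 — verify_load, line 8
  4 — verify_load, line 13
  5 — update_gauge, line 20
  6-9 — pick_anchor, line 4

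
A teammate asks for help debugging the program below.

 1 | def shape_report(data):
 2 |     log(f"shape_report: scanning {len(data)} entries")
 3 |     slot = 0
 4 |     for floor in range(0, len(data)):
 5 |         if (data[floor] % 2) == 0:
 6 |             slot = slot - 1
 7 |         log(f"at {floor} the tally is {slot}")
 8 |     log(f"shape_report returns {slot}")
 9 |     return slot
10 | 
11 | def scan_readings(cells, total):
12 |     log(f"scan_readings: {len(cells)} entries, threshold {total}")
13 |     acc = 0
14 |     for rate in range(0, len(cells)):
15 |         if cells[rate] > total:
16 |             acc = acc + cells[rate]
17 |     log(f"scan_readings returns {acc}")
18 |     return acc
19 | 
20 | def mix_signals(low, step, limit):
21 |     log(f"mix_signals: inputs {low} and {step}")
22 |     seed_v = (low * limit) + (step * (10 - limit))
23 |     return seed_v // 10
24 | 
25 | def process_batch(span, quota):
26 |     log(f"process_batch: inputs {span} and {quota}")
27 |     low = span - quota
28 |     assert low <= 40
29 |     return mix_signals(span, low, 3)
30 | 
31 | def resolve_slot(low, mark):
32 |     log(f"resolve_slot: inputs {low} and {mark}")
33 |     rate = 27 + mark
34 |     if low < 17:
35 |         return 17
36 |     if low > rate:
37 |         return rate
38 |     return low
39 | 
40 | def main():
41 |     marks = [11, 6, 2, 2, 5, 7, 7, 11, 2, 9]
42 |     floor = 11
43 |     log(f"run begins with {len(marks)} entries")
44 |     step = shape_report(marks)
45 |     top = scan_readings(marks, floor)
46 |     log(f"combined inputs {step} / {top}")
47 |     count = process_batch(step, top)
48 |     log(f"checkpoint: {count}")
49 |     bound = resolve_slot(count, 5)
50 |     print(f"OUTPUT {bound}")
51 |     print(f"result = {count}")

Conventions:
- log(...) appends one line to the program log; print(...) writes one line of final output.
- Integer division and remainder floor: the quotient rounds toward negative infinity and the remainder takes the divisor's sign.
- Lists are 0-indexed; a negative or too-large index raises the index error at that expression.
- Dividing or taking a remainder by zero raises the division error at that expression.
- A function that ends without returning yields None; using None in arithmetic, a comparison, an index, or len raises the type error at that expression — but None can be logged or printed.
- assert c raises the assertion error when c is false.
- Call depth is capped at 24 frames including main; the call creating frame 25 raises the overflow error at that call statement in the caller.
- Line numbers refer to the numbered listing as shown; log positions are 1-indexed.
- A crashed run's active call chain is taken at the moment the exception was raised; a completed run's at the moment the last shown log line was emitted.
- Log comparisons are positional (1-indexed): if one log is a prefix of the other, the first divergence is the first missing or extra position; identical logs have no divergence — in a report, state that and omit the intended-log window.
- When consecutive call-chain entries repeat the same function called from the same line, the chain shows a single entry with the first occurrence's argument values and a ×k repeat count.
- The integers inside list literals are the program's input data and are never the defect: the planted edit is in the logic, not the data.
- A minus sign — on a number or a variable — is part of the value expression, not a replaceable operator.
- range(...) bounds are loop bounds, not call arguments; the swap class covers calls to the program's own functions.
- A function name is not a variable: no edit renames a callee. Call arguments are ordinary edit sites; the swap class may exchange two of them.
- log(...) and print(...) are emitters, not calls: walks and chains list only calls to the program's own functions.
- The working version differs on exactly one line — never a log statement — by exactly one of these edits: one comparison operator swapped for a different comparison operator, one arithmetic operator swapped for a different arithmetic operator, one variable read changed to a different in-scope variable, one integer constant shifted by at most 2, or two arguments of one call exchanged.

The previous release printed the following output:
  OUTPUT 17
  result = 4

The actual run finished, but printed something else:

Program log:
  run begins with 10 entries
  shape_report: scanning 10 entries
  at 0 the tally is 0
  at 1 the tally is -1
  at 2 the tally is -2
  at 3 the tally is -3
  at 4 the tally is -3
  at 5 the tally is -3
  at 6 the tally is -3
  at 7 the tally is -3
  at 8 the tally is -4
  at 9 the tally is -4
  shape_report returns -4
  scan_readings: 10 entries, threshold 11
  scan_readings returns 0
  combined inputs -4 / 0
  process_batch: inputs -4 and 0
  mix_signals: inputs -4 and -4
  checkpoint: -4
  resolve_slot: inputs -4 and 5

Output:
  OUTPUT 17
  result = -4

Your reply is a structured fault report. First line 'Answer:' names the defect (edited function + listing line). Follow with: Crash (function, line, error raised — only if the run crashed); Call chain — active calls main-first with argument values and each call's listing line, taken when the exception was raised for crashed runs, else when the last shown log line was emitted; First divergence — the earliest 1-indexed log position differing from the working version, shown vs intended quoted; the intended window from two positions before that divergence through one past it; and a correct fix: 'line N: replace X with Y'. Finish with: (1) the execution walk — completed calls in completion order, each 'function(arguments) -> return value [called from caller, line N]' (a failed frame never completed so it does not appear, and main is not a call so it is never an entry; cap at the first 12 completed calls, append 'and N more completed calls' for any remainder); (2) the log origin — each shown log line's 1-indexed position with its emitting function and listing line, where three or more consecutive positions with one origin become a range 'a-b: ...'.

Answer: the defect is in shape_report at line 6.
Key fact: The log first diverges at position 4: the faulty run prints 'at 1 the tally is -1' where the working version prints 'at 1 the tally is 1'.
Call chain: main -> resolve_slot(-4, 5) (called at line 49).
First divergence: position 4 — the shown line 'at 1 the tally is -1' should read 'at 1 the tally is 1'.
Intended log window:
  2: shape_report: scanning 10 entries
  3: at 0 the tally is 0
  4: at 1 the tally is 1
  5: at 2 the tally is 2
Execution walk:
  shape_report([11, 6, 2, 2, 5, 7, 7, 11, 2, 9]) -> -4  [called from main, line 44]
  scan_readings([11, 6, 2, 2, 5, 7, 7, 11, 2, 9], 11) -> 0  [called from main, line 45]
  mix_signals(-4, -4, 3) -> -4  [called from process_batch, line 29]
  process_batch(-4, 0) -> -4  [called from main, line 47]
  resolve_slot(-4, 5) -> 17  [called from main, line 49]
Log origins:
  1 — main, line 43
  2 — shape_report, line 2
  3-12 — shape_report, line 7
  13 — shape_report, line 8
  14 — scan_readings, line 12
  15 — scan_readings, line 17
  16 — main, line 46
  17 — process_batch, line 26
  18 — mix_signals, line 21
  19 — main, line 48
  20 — resolve_slot, line 32
A correct fix: line 6: replace `-` with `+`.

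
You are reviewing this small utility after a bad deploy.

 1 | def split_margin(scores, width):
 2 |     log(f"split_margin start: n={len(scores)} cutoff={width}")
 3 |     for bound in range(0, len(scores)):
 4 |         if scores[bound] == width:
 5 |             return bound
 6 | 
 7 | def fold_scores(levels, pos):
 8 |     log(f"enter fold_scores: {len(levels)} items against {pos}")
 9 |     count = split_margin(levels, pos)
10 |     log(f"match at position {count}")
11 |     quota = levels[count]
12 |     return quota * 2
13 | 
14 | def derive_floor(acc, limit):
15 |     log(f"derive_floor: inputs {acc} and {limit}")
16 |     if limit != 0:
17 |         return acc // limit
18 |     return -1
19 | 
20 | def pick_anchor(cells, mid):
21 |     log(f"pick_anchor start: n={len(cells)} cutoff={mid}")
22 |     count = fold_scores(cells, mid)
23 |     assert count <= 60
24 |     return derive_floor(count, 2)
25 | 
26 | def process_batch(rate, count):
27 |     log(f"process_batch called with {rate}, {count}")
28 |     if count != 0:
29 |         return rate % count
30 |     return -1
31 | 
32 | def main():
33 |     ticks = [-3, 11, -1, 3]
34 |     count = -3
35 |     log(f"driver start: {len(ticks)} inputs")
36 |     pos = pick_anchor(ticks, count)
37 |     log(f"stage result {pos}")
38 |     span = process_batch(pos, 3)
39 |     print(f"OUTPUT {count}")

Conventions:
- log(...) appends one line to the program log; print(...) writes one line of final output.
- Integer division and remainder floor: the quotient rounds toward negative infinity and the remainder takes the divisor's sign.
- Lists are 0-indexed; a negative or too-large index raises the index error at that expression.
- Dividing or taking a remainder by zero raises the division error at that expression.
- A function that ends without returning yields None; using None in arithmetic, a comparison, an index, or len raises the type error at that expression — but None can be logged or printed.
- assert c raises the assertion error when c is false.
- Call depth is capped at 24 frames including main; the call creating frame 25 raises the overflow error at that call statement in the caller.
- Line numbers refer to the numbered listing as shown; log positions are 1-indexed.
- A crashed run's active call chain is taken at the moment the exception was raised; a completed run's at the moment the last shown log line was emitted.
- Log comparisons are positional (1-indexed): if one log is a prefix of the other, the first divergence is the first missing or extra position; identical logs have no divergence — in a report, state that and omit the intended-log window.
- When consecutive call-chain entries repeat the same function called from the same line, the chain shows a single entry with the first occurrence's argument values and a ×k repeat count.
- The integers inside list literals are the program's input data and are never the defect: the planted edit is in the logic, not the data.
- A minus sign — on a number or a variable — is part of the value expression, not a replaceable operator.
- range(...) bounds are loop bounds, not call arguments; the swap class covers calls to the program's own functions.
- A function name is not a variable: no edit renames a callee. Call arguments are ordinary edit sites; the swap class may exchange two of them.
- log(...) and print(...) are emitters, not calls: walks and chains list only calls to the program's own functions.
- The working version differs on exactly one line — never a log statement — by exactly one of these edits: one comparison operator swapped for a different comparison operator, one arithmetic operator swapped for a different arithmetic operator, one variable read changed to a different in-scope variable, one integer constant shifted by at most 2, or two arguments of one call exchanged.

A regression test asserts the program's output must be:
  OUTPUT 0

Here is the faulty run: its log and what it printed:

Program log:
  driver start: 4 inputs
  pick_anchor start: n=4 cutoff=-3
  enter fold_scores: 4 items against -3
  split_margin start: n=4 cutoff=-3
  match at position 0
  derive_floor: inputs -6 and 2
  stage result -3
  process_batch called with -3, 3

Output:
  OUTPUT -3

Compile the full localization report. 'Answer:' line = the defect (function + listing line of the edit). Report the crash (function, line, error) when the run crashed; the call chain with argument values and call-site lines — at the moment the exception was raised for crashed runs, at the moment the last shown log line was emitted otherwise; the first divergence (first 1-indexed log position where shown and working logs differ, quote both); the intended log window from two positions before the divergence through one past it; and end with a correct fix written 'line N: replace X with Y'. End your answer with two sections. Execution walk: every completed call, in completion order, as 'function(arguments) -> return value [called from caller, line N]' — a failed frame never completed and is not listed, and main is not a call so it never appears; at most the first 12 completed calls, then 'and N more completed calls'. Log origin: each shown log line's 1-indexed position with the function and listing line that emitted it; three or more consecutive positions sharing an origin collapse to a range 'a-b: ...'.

Answer: the defect is in main at line 39.
Core observation: The logs agree in full; only the final output differs.
Call chain: main -> process_batch(-3, 3) (called at line 38).
First divergence: none; the two logs match at every position.
Execution walk:
  split_margin([-3, 11, -1, 3], -3) -> 0  [called from fold_scores, line 9]
  fold_scores([-3, 11, -1, 3], -3) -> -6  [called from pick_anchor, line 22]
  derive_floor(-6, 2) -> -3  [called from pick_anchor, line 24]
  pick_anchor([-3, 11, -1, 3], -3) -> -3  [called from main, line 36]
  process_batch(-3, 3) -> 0  [called from main, line 38]
Origin of each log line:
  1: logged in main at line 35
  2: logged in pick_anchor at line 21
  3: logged in fold_scores at line 8
  4: logged in split_margin at line 2
  5: logged in fold_scores at line 10
  6: logged in derive_floor at line 15
  7: logged in main at line 37
  8: logged in process_batch at line 27
A correct fix: line 39: replace `count` with `span`.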